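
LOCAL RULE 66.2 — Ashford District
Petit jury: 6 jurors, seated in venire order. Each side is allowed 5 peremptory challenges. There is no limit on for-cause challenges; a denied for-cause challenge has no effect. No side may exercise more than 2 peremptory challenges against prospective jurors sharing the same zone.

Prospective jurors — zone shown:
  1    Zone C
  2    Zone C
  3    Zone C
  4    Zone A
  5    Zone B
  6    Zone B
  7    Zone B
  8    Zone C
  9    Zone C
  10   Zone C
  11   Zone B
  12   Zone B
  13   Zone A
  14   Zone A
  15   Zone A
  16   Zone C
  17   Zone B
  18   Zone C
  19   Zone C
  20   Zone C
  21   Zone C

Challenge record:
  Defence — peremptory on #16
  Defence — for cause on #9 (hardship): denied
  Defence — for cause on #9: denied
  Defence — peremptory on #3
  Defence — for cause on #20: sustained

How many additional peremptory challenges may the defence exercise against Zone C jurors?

Defence peremptories so far: #16, #3 — 2 of 5 used, 3 left overall.
Against Zone C: #16, #3 — 2 used; per-zone cap 2 leaves 0.
Binding limit: min(3, 0) = 0.

0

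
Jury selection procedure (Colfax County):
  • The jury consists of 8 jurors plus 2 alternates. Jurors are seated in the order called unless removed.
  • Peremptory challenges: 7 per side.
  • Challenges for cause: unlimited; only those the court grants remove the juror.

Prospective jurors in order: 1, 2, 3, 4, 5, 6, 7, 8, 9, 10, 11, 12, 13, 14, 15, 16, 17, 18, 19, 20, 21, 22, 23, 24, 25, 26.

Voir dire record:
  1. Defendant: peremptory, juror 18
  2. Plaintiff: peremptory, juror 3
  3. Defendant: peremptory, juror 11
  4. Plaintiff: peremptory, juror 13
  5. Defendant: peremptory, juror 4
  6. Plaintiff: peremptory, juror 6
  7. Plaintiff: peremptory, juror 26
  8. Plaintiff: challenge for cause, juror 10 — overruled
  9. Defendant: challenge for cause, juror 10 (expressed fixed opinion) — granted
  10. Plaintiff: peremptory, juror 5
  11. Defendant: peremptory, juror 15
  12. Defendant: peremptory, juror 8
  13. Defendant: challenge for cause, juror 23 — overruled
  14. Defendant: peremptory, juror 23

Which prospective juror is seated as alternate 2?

Removed: #3, #4, #5, #6, #8, #10, #11, #13, #15, #18, #23, #26.
Filling seats in venire order through position 10: #1, #2, #7, #9, #12, #14, #16, #17, #19, #20.
So alternate 2 is #20.

20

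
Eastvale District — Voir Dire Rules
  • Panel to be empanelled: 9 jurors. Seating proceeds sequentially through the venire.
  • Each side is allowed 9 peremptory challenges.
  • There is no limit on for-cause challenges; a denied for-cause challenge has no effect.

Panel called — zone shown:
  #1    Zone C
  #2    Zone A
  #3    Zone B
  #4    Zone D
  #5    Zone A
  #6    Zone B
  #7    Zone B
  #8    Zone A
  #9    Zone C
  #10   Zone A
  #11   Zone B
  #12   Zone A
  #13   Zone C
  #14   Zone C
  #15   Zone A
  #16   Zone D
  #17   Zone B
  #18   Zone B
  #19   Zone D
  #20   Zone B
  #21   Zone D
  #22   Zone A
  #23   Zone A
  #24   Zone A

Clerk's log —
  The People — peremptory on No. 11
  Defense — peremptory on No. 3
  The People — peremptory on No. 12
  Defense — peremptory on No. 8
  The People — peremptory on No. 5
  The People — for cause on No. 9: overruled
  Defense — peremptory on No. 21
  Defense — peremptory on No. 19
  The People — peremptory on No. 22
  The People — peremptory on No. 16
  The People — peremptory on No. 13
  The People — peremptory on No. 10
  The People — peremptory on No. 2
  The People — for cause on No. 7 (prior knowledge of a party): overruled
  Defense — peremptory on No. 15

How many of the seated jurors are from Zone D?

1

Removed: #2, #3, #5, #8, #10, #11, #12, #13, #15, #16, #19, #21, #22.
Seated jurors 1–9: #1, #4, #6, #7, #9, #14, #17, #18, #20.
Of those, in Zone D: #4 → 1.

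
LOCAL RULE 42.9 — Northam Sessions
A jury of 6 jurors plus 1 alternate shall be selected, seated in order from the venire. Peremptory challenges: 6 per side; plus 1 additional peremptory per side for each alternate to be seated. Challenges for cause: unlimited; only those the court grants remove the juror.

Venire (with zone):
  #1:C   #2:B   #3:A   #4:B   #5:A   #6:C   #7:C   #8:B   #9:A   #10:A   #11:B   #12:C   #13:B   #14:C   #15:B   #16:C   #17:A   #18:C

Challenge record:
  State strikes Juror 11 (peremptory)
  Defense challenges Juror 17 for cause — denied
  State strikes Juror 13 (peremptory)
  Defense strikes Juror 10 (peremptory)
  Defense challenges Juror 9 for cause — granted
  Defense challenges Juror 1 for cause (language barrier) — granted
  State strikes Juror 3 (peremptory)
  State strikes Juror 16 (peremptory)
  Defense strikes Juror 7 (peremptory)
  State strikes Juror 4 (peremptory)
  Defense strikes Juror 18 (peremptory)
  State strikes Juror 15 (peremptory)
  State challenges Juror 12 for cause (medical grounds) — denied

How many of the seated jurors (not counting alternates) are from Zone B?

Removed: #1, #3, #4, #7, #9, #10, #11, #13, #15, #16, #18.
Seated jurors 1–6: #2, #5, #6, #8, #12, #14 (alternates #17 not counted).
Of those, in Zone B: #2, #8 → 2.

2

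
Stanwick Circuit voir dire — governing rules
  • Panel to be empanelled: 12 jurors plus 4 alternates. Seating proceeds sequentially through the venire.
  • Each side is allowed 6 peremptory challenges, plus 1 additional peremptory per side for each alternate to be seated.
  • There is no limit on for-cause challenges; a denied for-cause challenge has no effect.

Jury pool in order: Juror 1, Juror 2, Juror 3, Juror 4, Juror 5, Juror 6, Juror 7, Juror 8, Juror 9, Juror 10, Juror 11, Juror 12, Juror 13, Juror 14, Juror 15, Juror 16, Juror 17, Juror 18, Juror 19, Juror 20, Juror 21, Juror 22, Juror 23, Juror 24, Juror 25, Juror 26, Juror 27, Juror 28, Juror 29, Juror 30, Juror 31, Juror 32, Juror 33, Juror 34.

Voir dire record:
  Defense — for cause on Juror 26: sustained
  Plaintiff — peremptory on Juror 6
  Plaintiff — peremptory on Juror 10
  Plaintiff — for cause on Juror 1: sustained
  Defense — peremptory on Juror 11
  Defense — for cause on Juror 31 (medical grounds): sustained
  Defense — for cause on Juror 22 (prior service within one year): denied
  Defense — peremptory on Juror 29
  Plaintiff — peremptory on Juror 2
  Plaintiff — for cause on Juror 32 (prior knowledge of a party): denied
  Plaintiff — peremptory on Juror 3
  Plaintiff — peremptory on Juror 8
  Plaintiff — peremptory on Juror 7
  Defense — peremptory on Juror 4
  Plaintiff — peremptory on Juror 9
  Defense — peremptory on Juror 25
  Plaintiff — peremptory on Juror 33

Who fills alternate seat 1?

Removed: #1, #2, #3, #4, #6, #7, #8, #9, #10, #11, #25, #26, #29, #31, #33. (#22, #32 stay — for-cause denied.)
Seating in order: seats 1–12 → #5, #12, #13, #14, #15, #16, #17, #18, #19, #20, #21, #22; alternates → #23, #24, #27, #28.
So alternate 1 is #23.

23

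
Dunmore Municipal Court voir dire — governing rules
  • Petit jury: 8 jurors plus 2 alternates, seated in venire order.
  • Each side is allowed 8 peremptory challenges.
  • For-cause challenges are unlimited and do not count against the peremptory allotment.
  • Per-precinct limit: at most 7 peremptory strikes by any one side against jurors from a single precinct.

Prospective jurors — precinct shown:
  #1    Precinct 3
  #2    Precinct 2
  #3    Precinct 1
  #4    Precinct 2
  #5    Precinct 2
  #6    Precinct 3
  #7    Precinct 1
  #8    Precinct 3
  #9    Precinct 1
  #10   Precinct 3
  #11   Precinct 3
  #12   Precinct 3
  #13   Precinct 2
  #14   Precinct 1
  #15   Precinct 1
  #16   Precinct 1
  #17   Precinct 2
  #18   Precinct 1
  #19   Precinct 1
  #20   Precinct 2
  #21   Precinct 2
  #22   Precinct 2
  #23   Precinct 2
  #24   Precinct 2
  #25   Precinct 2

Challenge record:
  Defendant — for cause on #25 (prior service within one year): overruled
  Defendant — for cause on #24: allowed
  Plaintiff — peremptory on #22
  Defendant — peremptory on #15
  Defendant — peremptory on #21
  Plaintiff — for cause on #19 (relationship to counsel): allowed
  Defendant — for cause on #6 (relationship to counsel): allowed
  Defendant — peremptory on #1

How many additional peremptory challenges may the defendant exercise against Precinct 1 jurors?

Defendant peremptories so far: #15, #21, #1 — 3 of 8 used, 5 left overall.
Against Precinct 1: #15 — 1 used; per-precinct cap 7 leaves 6.
Binding limit: min(5, 6) = 5.

5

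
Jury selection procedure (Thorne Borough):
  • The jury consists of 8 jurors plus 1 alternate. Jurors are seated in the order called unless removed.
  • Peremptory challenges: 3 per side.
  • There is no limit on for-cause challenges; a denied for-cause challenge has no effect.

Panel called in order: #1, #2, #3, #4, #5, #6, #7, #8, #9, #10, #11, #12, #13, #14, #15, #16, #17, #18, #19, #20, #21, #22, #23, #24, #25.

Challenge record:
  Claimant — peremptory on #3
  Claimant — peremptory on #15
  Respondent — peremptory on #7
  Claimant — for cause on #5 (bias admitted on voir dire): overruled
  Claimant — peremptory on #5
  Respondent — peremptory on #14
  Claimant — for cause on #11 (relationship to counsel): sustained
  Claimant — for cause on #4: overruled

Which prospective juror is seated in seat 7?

Removed: #3, #5, #7, #11, #14, #15. (#4 stays — for-cause denied.)
Seating in order: seats 1–8 → #1, #2, #4, #6, #8, #9, #10, #12; alternates → #13.
So seat 7 is #10.

10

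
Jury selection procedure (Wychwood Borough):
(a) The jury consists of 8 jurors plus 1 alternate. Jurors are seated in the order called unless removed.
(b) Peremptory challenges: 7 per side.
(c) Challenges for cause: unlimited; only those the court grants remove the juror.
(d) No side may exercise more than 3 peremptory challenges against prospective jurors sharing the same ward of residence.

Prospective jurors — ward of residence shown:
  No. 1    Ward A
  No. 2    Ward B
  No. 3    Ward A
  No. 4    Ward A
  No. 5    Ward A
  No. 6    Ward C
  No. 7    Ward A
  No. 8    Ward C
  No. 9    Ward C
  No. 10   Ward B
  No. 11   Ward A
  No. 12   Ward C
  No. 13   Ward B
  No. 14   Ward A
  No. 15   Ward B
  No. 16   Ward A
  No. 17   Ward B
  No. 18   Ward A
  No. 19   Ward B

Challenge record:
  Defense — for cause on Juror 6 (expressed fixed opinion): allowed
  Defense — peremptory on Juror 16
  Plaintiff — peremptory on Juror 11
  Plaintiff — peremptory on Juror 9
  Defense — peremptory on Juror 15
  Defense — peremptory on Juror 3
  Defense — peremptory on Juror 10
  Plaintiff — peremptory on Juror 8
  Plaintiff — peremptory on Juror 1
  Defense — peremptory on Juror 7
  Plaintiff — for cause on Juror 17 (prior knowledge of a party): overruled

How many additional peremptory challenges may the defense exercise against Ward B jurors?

Defense peremptories so far: #16, #15, #3, #10, #7 — 5 of 7 used, 2 left overall.
Against Ward B: #15, #10 — 2 used; per-ward cap 3 leaves 1.
Binding limit: min(2, 1) = 1.

1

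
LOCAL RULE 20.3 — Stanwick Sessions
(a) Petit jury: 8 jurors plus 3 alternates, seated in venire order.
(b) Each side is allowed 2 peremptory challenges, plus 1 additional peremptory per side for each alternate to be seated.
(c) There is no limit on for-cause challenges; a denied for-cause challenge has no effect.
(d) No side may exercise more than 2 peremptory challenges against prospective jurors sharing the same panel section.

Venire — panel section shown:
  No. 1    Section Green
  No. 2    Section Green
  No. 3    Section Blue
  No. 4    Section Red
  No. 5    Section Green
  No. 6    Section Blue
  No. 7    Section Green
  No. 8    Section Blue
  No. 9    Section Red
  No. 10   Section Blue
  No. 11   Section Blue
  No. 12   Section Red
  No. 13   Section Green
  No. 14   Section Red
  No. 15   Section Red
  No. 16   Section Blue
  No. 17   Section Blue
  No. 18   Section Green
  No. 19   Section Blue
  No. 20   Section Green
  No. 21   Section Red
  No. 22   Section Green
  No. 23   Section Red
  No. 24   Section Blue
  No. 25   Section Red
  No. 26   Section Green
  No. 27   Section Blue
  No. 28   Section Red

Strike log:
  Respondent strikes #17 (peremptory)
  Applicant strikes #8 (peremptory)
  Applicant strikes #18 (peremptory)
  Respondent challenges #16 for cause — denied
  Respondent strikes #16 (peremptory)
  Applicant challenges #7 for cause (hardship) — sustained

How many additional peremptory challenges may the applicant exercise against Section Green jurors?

Applicant peremptories so far: #8, #18 — 2 of 5 used, 3 left overall.
Against Section Green: #18 — 1 used; per-section cap 2 leaves 1.
Binding limit: min(3, 1) = 1.

1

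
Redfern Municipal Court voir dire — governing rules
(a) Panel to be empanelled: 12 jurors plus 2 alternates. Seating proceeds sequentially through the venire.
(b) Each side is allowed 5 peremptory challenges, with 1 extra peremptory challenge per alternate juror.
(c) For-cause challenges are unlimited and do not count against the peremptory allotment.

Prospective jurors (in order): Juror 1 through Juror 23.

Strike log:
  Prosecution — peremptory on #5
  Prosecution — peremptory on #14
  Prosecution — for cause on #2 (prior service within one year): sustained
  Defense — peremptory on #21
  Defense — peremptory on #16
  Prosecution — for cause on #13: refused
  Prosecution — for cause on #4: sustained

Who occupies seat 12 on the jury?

Removed: #2, #4, #5, #14, #16, #21. (#13 stays — for-cause denied.)
Filling seats in venire order through position 12: #1, #3, #6, #7, #8, #9, #10, #11, #12, #13, #15, #17.
So seat 12 is #17.

17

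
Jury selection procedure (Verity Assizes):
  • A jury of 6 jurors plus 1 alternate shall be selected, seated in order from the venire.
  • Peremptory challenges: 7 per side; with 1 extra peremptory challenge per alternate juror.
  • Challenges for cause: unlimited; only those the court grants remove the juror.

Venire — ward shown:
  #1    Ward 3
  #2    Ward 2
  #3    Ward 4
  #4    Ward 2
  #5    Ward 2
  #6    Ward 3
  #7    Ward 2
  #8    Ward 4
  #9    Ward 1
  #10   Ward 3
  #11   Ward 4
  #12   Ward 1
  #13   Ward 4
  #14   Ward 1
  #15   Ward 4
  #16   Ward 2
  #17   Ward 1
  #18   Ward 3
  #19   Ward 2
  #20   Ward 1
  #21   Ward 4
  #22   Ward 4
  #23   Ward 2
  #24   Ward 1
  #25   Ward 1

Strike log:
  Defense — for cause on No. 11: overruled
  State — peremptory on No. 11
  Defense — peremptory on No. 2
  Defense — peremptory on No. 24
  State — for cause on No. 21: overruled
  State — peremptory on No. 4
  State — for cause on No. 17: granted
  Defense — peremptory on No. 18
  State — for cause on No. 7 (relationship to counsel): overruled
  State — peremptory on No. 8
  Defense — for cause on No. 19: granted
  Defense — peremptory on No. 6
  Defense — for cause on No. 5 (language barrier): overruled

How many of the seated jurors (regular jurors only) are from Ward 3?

Removed: #2, #4, #6, #8, #11, #17, #18, #19, #24.
Seated jurors 1–6: #1, #3, #5, #7, #9, #10 (alternates #12 not counted).
Of those, in Ward 3: #1, #10 → 2.

2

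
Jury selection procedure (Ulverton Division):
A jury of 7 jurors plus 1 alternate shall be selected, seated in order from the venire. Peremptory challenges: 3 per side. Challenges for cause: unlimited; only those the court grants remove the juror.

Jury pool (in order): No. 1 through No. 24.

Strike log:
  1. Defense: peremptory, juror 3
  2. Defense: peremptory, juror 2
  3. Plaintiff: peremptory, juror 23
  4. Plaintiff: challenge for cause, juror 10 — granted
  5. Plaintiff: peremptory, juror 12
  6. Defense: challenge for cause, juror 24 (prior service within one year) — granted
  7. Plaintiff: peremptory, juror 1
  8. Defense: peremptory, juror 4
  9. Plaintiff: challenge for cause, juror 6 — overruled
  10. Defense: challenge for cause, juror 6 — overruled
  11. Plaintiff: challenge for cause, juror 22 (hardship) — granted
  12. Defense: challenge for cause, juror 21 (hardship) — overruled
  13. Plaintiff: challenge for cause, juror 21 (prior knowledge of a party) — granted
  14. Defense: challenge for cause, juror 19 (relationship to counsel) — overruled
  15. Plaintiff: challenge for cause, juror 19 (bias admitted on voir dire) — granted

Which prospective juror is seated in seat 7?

Removed: #1, #2, #3, #4, #10, #12, #19, #21, #22, #23, #24. (#6 stays — for-cause denied.)
Seating in order: seats 1–7 → #5, #6, #7, #8, #9, #11, #13; alternates → #14.
So seat 7 is #13.

13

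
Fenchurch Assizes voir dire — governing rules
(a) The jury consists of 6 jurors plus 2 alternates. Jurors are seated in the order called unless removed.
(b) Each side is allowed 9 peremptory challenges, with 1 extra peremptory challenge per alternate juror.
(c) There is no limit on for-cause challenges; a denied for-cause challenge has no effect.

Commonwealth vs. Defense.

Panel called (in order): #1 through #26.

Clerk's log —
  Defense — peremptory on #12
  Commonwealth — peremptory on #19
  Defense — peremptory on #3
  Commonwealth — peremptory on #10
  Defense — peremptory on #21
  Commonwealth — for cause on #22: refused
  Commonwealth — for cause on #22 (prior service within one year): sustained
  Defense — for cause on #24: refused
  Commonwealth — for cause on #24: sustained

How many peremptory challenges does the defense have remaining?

Defense allotment: 9 base + 1 × 2 alternates = 11.
Defense peremptories used: #12, #3, #21 — 3 (the for-cause on #24 doesn't count).
Remaining: 11 − 3 = 8.

8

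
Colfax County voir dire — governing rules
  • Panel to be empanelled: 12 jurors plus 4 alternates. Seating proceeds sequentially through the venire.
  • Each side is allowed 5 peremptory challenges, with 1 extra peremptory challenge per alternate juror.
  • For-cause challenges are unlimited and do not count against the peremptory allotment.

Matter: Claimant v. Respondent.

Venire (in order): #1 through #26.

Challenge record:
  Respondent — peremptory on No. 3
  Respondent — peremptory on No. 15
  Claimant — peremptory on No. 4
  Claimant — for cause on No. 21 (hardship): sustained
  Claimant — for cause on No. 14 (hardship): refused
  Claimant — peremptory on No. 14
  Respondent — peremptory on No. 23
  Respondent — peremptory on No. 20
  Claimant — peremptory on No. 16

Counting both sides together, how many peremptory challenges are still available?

Claimant allotment: 5 base + 1 × 4 alternates = 9. Respondent allotment: 5 base + 1 × 4 alternates = 9.
Claimant peremptories used: #4, #14, #16 — 3 (for-cause on #21, #14 don't count).
Respondent peremptories used: #3, #15, #23, #20 — 4.
Remaining: (9 − 3) + (9 − 4) = 11.

11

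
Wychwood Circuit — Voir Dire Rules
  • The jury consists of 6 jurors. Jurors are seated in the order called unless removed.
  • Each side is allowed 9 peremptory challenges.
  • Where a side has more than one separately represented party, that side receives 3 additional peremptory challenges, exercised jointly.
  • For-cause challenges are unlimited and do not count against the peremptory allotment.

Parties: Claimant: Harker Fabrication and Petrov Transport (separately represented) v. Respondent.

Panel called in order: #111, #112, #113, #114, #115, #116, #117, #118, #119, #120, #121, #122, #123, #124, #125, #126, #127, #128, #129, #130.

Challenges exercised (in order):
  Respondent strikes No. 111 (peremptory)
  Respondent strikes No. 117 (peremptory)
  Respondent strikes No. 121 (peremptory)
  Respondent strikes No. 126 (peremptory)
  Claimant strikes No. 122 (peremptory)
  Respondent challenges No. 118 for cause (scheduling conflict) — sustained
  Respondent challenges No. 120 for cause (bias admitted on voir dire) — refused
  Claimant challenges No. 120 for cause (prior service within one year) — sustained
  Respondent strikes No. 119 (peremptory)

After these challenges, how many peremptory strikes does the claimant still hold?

Claimant allotment: 9 base + 3 multi-party = 12.
Claimant peremptories used: #122 — 1 (the for-cause on #120 doesn't count).
Remaining: 12 − 1 = 11.

11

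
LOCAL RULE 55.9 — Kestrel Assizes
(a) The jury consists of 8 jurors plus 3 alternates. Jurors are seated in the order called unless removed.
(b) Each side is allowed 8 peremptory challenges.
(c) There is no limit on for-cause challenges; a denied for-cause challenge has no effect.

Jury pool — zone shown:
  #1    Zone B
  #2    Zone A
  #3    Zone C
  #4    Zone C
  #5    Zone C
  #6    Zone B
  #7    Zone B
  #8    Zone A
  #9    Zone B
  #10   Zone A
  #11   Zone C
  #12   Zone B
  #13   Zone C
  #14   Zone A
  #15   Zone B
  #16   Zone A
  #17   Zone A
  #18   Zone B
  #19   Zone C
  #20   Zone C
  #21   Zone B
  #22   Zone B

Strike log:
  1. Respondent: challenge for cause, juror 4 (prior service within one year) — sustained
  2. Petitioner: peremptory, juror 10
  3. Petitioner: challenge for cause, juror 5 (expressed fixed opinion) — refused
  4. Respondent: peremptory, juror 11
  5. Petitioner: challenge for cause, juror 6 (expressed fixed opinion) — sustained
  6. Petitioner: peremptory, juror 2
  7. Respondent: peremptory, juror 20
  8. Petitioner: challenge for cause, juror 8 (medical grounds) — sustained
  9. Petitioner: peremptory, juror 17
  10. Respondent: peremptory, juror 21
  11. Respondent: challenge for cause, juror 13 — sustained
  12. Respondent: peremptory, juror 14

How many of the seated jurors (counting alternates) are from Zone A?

1

Removed: #2, #4, #6, #8, #10, #11, #13, #14, #17, #20, #21.
Seated (11 incl. alternates): #1, #3, #5, #7, #9, #12, #15, #16, #18, #19, #22.
Of those, in Zone A: #16 → 1.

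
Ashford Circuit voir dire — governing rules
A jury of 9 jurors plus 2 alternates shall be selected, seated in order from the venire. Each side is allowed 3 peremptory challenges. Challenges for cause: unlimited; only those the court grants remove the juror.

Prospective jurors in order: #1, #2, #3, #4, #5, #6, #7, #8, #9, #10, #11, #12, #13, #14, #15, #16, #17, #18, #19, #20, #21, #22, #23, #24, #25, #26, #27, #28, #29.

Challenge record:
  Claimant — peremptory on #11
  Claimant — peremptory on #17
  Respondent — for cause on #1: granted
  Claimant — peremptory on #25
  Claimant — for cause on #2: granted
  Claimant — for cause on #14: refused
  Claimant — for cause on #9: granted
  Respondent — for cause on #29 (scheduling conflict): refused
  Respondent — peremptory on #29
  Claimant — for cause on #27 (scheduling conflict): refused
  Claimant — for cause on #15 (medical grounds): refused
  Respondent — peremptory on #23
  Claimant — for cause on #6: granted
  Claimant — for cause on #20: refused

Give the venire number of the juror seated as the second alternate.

Removed: #1, #2, #6, #9, #11, #17, #23, #25, #29. (#14, #15, #20, #27 stay — for-cause denied.)
Seating in order: seats 1–9 → #3, #4, #5, #7, #8, #10, #12, #13, #14; alternates → #15, #16.
So alternate 2 is #16.

16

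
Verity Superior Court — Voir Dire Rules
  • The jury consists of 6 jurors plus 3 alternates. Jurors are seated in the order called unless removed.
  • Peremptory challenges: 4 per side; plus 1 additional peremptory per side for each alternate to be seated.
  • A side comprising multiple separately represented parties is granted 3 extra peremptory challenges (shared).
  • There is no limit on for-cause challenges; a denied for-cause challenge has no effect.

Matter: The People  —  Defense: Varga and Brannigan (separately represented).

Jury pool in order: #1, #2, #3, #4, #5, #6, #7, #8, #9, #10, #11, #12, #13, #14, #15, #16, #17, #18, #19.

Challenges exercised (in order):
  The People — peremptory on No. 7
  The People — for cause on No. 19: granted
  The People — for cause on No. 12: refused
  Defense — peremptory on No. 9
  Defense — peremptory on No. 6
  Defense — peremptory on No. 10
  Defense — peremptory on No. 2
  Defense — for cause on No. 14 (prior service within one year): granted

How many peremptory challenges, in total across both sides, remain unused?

The People allotment: 4 base + 1 × 3 alternates = 7. Defense allotment: 4 base + 1 × 3 alternates + 3 multi-party = 10.
The People peremptories used: #7 — 1 (for-cause on #19, #12 don't count).
Defense peremptories used: #9, #6, #10, #2 — 4 (the for-cause on #14 doesn't count).
Remaining: (7 − 1) + (10 − 4) = 12.

12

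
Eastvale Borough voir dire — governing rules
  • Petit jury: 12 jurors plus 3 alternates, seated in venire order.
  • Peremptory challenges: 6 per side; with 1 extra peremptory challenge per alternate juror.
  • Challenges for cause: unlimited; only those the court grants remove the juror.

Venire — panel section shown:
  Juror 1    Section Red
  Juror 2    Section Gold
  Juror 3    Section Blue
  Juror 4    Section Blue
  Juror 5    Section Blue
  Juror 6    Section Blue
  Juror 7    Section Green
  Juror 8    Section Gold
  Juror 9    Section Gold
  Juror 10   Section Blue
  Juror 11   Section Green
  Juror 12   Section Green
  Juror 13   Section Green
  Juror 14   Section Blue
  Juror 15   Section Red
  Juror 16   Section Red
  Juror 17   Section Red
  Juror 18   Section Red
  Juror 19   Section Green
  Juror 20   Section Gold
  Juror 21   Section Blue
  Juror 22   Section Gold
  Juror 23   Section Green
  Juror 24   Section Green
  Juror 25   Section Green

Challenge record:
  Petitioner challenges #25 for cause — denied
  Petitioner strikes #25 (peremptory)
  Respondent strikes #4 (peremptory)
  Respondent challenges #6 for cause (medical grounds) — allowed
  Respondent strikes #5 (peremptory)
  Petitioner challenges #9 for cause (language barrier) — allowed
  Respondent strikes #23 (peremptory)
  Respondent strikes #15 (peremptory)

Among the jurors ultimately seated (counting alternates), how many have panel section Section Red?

4

Removed: #4, #5, #6, #9, #15, #23, #25.
Seated (15 incl. alternates): #1, #2, #3, #7, #8, #10, #11, #12, #13, #14, #16, #17, #18, #19, #20.
Of those, in Section Red: #1, #16, #17, #18 → 4.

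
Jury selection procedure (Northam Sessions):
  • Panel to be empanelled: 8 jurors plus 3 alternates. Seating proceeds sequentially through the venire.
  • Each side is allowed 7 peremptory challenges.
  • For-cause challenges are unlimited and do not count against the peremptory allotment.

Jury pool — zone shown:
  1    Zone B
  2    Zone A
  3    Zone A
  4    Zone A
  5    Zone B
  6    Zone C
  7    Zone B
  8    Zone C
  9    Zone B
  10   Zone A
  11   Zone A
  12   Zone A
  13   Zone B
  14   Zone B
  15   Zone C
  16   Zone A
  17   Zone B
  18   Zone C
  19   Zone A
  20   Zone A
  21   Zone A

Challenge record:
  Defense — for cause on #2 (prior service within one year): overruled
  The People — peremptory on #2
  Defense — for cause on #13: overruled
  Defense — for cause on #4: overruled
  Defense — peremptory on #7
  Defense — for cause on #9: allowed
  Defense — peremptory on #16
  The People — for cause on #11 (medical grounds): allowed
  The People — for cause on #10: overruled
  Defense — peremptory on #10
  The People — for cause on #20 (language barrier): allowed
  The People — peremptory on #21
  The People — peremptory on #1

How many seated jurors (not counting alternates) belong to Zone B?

Removed: #1, #2, #7, #9, #10, #11, #16, #20, #21.
Seated jurors 1–8: #3, #4, #5, #6, #8, #12, #13, #14 (alternates #15, #17, #18 not counted).
Of those, in Zone B: #5, #13, #14 → 3.

3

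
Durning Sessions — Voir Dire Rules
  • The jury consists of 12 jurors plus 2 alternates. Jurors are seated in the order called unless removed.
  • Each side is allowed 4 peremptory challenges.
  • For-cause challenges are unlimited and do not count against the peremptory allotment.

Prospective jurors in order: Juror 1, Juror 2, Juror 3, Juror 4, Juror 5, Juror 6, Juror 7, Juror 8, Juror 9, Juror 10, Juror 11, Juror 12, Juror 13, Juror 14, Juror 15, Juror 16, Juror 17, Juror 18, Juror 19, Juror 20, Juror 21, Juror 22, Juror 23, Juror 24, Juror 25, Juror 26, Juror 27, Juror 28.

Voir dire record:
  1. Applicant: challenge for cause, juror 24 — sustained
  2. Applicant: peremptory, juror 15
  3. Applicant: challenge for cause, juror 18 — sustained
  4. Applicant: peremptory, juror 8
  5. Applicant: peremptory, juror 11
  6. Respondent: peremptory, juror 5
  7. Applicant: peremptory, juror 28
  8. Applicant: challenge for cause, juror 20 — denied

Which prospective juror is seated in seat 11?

14

Removed: #5, #8, #11, #15, #18, #24, #28. (#20 stays — for-cause denied.)
Seating in order: seats 1–12 → #1, #2, #3, #4, #6, #7, #9, #10, #12, #13, #14, #16; alternates → #17, #19.
So seat 11 is #14.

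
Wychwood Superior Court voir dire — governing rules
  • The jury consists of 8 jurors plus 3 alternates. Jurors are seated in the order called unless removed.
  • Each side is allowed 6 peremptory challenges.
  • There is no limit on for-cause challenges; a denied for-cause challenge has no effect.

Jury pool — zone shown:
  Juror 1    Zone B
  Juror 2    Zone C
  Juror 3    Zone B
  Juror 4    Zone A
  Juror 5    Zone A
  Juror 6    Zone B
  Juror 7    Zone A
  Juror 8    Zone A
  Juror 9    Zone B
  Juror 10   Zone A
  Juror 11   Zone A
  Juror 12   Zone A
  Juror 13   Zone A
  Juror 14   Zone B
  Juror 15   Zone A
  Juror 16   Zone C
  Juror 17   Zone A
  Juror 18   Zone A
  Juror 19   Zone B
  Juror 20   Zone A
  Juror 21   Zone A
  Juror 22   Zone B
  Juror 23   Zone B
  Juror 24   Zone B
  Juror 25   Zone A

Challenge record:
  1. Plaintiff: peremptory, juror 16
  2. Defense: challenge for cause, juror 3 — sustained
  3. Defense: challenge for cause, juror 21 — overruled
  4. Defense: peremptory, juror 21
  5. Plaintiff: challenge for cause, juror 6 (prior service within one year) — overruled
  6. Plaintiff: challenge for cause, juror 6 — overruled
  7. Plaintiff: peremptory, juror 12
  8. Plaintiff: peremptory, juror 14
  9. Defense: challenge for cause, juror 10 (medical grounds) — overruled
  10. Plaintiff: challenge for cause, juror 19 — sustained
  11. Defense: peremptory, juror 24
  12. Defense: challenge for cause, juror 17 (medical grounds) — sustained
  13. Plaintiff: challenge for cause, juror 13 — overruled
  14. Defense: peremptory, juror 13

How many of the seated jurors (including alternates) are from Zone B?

3

Removed: #3, #12, #13, #14, #16, #17, #19, #21, #24.
Seated (11 incl. alternates): #1, #2, #4, #5, #6, #7, #8, #9, #10, #11, #15.
Of those, in Zone B: #1, #6, #9 → 3.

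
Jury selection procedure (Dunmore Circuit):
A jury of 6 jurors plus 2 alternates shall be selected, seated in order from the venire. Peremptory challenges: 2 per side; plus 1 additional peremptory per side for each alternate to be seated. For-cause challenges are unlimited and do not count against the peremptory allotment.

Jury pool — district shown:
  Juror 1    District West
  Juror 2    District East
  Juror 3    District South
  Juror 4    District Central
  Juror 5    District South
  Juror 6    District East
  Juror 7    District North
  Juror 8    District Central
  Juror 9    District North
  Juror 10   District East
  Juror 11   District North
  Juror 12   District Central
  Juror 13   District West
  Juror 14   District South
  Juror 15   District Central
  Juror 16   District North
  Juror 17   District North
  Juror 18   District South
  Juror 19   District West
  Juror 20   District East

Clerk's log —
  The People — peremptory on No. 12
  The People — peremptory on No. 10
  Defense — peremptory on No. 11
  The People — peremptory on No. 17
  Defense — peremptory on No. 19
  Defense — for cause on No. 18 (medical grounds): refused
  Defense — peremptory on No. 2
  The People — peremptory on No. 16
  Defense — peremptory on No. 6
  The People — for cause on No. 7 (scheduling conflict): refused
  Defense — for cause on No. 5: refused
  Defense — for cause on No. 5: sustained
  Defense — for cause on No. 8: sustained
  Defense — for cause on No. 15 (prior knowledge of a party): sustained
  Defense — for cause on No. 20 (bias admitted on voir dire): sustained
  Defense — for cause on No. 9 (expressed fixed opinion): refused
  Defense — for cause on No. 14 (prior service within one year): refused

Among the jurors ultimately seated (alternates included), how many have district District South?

Removed: #2, #5, #6, #8, #10, #11, #12, #15, #16, #17, #19, #20.
Seated (8 incl. alternates): #1, #3, #4, #7, #9, #13, #14, #18.
Of those, in District South: #3, #14, #18 → 3.

3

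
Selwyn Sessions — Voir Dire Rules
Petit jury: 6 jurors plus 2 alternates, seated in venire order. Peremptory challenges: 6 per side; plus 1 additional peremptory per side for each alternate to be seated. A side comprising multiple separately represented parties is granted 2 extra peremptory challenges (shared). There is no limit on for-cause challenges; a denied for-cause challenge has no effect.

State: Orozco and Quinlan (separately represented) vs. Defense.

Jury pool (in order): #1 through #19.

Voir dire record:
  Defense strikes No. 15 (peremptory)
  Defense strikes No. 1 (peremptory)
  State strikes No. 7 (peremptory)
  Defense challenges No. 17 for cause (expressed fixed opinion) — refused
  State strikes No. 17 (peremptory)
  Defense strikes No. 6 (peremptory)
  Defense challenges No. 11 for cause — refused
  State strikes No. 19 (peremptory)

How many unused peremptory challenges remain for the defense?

5

Defense allotment: 6 base + 1 × 2 alternates = 8.
Defense peremptories used: #15, #1, #6 — 3 (for-cause on #17, #11 don't count).
Remaining: 8 − 3 = 5.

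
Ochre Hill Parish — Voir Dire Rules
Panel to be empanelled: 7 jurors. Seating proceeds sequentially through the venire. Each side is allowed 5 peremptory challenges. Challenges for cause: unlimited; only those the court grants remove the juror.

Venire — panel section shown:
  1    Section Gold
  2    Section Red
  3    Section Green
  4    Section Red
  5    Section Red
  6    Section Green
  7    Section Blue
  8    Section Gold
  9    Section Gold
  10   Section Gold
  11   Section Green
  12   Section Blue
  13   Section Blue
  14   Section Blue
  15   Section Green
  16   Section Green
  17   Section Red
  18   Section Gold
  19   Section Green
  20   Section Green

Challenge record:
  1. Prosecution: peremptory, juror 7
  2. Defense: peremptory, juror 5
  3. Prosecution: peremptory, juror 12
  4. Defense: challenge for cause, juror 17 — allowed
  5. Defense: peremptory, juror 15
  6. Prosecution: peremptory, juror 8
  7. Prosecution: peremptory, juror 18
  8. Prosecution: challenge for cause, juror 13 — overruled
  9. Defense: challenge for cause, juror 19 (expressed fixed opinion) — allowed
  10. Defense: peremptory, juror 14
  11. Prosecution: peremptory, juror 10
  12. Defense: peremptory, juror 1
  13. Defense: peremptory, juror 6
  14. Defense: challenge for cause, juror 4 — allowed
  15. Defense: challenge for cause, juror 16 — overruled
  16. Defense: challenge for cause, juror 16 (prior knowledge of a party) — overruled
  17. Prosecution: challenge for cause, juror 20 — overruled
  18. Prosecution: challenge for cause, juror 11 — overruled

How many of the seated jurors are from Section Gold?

1

Removed: #1, #4, #5, #6, #7, #8, #10, #12, #14, #15, #17, #18, #19.
Seated jurors 1–7: #2, #3, #9, #11, #13, #16, #20.
Of those, in Section Gold: #9 → 1.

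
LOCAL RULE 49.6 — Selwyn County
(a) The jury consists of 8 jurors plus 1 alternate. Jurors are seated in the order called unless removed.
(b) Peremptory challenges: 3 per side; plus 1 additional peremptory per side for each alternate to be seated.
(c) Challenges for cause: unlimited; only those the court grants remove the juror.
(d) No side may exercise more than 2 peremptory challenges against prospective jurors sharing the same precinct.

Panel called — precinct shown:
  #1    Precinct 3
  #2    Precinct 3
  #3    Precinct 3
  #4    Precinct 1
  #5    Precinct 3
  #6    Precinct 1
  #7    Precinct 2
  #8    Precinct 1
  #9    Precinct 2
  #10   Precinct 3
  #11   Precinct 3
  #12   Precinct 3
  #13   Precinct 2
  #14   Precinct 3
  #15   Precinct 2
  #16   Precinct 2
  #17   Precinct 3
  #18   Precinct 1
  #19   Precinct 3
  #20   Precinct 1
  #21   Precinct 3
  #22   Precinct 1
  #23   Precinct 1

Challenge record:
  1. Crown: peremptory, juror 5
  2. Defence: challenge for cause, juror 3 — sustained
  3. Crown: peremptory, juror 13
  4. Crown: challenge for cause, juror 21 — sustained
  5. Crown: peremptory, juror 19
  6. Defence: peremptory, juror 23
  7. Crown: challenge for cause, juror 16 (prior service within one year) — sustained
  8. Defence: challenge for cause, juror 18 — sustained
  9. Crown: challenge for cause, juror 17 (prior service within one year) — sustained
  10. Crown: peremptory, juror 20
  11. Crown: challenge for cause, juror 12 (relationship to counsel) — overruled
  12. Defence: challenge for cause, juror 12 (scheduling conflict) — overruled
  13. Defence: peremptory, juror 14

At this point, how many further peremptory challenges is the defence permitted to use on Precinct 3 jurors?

1

Defence peremptories so far: #23, #14 — 2 of 4 used, 2 left overall.
Against Precinct 3: #14 — 1 used; per-precinct cap 2 leaves 1.
Binding limit: min(2, 1) = 1.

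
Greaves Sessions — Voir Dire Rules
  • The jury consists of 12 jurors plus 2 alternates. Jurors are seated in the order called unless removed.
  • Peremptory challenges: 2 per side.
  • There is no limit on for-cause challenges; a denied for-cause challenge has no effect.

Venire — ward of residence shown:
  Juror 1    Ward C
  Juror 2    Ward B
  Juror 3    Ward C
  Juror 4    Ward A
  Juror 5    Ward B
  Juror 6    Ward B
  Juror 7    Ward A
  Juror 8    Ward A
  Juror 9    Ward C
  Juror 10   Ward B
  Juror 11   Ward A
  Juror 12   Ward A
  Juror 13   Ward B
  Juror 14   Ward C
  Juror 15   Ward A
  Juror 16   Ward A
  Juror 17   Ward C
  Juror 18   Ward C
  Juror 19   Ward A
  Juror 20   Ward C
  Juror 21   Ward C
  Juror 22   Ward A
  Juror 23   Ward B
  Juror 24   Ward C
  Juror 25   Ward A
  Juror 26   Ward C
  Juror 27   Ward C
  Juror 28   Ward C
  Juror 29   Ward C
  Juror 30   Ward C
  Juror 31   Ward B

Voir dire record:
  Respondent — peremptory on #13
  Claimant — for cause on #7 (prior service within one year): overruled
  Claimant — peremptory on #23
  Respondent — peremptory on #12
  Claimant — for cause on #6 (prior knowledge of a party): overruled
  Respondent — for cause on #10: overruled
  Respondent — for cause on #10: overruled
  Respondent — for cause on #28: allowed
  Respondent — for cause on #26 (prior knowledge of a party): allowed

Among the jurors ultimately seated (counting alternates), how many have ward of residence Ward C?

Removed: #12, #13, #23, #26, #28.
Seated (14 incl. alternates): #1, #2, #3, #4, #5, #6, #7, #8, #9, #10, #11, #14, #15, #16.
Of those, in Ward C: #1, #3, #9, #14 → 4.

4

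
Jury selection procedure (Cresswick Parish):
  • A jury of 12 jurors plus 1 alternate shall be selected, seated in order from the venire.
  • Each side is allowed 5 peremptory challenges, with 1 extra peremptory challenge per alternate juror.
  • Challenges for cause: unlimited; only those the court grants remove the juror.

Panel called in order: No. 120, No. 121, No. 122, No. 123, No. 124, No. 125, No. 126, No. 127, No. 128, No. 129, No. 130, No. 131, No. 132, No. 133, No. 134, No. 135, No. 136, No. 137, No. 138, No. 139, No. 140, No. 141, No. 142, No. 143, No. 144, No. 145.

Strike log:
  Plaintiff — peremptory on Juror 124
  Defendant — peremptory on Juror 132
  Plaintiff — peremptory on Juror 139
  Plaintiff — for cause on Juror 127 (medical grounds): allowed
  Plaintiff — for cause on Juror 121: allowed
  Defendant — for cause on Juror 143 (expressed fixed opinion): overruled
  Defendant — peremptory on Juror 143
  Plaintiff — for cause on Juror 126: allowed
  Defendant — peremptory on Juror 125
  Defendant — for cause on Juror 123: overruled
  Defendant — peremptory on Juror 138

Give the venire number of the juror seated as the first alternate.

Removed: #121, #124, #125, #126, #127, #132, #138, #139, #143. (#123 stays — for-cause denied.)
Filling seats in venire order through position 13: #120, #122, #123, #128, #129, #130, #131, #133, #134, #135, #136, #137, #140.
So alternate 1 is #140.

140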